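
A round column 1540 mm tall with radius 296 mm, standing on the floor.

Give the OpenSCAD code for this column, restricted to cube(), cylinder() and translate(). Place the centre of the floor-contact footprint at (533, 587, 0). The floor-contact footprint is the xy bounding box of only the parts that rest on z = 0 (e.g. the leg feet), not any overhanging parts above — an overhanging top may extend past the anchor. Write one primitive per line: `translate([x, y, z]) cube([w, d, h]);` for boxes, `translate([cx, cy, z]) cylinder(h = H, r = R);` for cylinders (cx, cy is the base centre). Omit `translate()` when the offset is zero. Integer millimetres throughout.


translate([533, 587, 0]) cylinder(h = 1540, r = 296);


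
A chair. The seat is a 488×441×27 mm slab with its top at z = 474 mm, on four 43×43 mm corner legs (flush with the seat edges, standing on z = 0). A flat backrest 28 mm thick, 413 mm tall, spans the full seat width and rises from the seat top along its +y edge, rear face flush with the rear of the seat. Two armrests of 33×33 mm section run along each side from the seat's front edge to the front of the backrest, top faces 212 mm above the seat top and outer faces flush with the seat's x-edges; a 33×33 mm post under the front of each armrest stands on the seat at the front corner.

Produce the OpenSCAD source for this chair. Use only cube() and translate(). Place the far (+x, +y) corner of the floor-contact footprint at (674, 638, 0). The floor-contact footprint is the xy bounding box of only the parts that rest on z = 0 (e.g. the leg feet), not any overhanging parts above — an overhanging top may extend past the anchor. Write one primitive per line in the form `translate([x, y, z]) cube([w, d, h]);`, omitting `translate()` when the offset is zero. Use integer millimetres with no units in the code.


translate([186, 197, 447]) cube([488, 441, 27]);
translate([186, 197, 0]) cube([43, 43, 447]);
translate([631, 197, 0]) cube([43, 43, 447]);
translate([186, 595, 0]) cube([43, 43, 447]);
translate([631, 595, 0]) cube([43, 43, 447]);
translate([186, 610, 474]) cube([488, 28, 413]);
translate([186, 197, 653]) cube([33, 413, 33]);
translate([641, 197, 653]) cube([33, 413, 33]);
translate([186, 197, 474]) cube([33, 33, 179]);
translate([641, 197, 474]) cube([33, 33, 179]);


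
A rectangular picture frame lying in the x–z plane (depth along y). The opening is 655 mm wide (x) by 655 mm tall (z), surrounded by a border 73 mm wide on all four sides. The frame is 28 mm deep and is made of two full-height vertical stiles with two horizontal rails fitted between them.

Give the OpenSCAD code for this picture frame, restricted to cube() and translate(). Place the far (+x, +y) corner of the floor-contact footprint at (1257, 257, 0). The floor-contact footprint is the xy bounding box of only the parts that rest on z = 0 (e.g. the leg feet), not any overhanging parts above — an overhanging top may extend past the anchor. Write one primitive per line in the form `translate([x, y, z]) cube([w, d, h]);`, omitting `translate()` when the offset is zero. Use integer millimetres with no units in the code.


translate([456, 229, 0]) cube([73, 28, 801]);
translate([1184, 229, 0]) cube([73, 28, 801]);
translate([529, 229, 0]) cube([655, 28, 73]);
translate([529, 229, 728]) cube([655, 28, 73]);


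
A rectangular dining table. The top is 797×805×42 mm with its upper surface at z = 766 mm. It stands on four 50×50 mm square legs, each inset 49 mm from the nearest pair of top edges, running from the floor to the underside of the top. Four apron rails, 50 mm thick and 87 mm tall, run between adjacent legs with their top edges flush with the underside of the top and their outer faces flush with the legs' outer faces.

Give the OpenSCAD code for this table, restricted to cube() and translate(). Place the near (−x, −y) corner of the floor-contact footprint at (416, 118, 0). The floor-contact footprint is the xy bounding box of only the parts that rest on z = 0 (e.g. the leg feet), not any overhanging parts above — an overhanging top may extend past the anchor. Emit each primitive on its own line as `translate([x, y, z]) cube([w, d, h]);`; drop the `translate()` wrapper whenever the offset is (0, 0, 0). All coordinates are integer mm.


translate([367, 69, 724]) cube([797, 805, 42]);
translate([416, 118, 0]) cube([50, 50, 724]);
translate([1065, 118, 0]) cube([50, 50, 724]);
translate([416, 775, 0]) cube([50, 50, 724]);
translate([1065, 775, 0]) cube([50, 50, 724]);
translate([466, 118, 637]) cube([599, 50, 87]);
translate([466, 775, 637]) cube([599, 50, 87]);
translate([416, 168, 637]) cube([50, 607, 87]);
translate([1065, 168, 637]) cube([50, 607, 87]);


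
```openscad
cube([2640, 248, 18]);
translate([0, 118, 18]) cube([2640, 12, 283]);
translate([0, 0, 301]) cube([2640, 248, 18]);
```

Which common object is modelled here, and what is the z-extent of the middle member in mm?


An I-beam. The web height is 283 mm.

Two wide flanges with a thin centred web — an I-beam. Overall 319 mm minus two 18 mm flanges gives a web of 319 − 2·18 = 283 mm.


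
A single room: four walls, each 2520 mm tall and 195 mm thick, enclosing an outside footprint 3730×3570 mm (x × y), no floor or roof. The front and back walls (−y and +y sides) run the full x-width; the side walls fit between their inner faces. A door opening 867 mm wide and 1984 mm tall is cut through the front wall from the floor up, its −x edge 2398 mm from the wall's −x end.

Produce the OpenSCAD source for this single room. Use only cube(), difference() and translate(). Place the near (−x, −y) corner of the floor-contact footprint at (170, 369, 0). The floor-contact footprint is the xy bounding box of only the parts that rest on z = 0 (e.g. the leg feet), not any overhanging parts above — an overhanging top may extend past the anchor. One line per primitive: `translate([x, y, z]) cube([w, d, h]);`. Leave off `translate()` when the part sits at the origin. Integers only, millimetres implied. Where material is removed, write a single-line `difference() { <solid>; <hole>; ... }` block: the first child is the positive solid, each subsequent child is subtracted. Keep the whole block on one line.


difference() { translate([170, 369, 0]) cube([3730, 195, 2520]); translate([2568, 369, 0]) cube([867, 195, 1984]); }
translate([170, 3744, 0]) cube([3730, 195, 2520]);
translate([170, 564, 0]) cube([195, 3180, 2520]);
translate([3705, 564, 0]) cube([195, 3180, 2520]);


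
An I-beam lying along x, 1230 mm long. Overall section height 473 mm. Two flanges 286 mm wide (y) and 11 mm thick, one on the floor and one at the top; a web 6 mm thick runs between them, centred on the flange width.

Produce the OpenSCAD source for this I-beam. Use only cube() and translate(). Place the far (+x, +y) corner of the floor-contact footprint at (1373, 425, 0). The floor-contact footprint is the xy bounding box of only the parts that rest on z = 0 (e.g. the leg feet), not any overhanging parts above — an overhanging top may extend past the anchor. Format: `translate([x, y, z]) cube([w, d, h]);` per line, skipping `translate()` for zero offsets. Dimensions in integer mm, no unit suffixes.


translate([143, 139, 0]) cube([1230, 286, 11]);
translate([143, 279, 11]) cube([1230, 6, 451]);
translate([143, 139, 462]) cube([1230, 286, 11]);


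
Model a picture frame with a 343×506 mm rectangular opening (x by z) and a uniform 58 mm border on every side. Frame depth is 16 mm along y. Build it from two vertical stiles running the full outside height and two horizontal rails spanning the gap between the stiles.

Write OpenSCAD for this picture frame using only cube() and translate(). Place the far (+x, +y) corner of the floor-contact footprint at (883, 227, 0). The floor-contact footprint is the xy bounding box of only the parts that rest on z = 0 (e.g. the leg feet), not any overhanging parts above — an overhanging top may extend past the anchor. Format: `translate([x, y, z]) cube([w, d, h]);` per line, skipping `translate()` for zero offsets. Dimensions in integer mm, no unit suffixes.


translate([424, 211, 0]) cube([58, 16, 622]);
translate([825, 211, 0]) cube([58, 16, 622]);
translate([482, 211, 0]) cube([343, 16, 58]);
translate([482, 211, 564]) cube([343, 16, 58]);


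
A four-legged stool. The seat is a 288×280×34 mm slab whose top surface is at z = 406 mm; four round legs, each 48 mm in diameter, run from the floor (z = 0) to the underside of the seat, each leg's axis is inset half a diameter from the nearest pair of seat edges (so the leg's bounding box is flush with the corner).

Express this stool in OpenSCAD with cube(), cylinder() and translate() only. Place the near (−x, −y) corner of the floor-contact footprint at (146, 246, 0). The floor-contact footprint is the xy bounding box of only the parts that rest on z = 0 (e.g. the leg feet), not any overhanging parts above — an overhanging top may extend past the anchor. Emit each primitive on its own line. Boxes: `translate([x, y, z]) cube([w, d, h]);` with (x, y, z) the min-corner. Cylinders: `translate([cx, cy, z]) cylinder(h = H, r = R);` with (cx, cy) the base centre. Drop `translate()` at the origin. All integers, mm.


translate([146, 246, 372]) cube([288, 280, 34]);
translate([170, 270, 0]) cylinder(h = 372, r = 24);
translate([410, 270, 0]) cylinder(h = 372, r = 24);
translate([170, 502, 0]) cylinder(h = 372, r = 24);
translate([410, 502, 0]) cylinder(h = 372, r = 24);


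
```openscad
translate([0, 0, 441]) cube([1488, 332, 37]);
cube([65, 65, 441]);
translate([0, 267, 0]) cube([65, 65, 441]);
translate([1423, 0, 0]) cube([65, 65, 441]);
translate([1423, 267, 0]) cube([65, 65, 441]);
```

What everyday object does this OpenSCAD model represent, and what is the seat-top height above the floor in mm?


A bench. The seat-top height is 478 mm.

A long slab on four corner posts — a bench. The slab sits at z = 441 with thickness 37, so the top is 441 + 37 = 478 mm.


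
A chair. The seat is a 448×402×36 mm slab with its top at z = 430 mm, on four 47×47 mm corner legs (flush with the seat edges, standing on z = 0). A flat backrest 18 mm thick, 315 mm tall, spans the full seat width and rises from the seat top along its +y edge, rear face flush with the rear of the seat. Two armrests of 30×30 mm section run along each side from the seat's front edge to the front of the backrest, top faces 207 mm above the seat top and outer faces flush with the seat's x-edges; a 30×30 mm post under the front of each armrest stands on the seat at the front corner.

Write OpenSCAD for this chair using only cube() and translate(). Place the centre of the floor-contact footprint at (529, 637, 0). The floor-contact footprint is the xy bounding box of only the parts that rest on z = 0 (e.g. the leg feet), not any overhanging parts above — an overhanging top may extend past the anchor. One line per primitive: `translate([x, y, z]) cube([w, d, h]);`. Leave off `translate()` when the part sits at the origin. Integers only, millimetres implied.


translate([305, 436, 394]) cube([448, 402, 36]);
translate([305, 436, 0]) cube([47, 47, 394]);
translate([706, 436, 0]) cube([47, 47, 394]);
translate([305, 791, 0]) cube([47, 47, 394]);
translate([706, 791, 0]) cube([47, 47, 394]);
translate([305, 820, 430]) cube([448, 18, 315]);
translate([305, 436, 607]) cube([30, 384, 30]);
translate([723, 436, 607]) cube([30, 384, 30]);
translate([305, 436, 430]) cube([30, 30, 177]);
translate([723, 436, 430]) cube([30, 30, 177]);


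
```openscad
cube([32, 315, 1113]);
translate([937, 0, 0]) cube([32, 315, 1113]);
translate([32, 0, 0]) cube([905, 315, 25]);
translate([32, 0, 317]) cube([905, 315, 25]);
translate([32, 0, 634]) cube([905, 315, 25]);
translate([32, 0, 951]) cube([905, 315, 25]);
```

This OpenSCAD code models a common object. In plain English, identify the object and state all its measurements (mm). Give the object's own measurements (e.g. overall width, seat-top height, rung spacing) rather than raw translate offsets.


An open bookshelf. Two side panels, each 32 mm thick, 315 mm deep and 1113 mm tall, stand 969 mm apart (outside-to-outside). Between them sit 4 shelves, each 25 mm thick and 315 mm deep, spanning the full gap between the sides. The bottom shelf rests on the floor (its underside at z = 0) and the clear gap between one shelf's top and the next shelf's underside is 292 mm.


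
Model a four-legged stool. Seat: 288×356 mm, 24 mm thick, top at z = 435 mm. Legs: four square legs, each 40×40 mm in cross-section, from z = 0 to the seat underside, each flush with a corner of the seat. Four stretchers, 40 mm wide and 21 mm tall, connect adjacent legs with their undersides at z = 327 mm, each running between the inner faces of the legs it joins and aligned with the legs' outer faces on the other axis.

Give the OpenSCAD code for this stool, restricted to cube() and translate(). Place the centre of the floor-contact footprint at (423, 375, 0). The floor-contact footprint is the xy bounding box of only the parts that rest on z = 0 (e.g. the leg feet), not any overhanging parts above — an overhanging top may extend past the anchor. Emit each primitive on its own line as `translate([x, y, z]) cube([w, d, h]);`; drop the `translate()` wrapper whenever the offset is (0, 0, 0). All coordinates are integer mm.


// leg_h = 435 - 24 = 411
// stretcher span = 288 - 2*40 = 208
translate([279, 197, 411]) cube([288, 356, 24]);
translate([279, 197, 0]) cube([40, 40, 411]);
translate([527, 197, 0]) cube([40, 40, 411]);
translate([279, 513, 0]) cube([40, 40, 411]);
translate([527, 513, 0]) cube([40, 40, 411]);
translate([319, 197, 327]) cube([208, 40, 21]);
translate([319, 513, 327]) cube([208, 40, 21]);
translate([279, 237, 327]) cube([40, 276, 21]);
translate([527, 237, 327]) cube([40, 276, 21]);


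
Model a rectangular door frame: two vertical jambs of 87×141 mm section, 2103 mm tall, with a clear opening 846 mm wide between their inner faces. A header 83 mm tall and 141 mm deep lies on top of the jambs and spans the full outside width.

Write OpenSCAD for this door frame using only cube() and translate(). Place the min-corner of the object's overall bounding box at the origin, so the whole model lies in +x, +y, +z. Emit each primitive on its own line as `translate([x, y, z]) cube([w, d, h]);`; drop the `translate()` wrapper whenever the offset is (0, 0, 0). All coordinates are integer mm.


cube([87, 141, 2103]);
translate([933, 0, 0]) cube([87, 141, 2103]);
translate([0, 0, 2103]) cube([1020, 141, 83]);


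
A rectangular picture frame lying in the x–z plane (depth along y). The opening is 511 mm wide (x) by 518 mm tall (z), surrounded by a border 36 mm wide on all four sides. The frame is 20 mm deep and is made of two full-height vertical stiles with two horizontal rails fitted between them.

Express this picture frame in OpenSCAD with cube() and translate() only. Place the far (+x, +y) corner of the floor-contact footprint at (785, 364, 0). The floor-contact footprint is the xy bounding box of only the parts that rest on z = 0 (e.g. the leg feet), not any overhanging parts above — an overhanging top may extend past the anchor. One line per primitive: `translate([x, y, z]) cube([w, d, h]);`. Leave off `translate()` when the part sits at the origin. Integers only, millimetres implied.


translate([202, 344, 0]) cube([36, 20, 590]);
translate([749, 344, 0]) cube([36, 20, 590]);
translate([238, 344, 0]) cube([511, 20, 36]);
translate([238, 344, 554]) cube([511, 20, 36]);


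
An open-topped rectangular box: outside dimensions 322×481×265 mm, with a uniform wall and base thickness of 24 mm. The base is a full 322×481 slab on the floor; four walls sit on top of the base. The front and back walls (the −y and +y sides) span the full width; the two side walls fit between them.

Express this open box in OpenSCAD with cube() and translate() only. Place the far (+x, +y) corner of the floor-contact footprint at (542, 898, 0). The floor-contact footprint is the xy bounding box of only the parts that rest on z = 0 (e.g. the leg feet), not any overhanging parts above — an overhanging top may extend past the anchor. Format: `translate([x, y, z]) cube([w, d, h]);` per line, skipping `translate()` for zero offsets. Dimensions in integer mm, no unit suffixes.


translate([220, 417, 0]) cube([322, 481, 24]);
translate([220, 417, 24]) cube([322, 24, 241]);
translate([220, 874, 24]) cube([322, 24, 241]);
translate([220, 441, 24]) cube([24, 433, 241]);
translate([518, 441, 24]) cube([24, 433, 241]);


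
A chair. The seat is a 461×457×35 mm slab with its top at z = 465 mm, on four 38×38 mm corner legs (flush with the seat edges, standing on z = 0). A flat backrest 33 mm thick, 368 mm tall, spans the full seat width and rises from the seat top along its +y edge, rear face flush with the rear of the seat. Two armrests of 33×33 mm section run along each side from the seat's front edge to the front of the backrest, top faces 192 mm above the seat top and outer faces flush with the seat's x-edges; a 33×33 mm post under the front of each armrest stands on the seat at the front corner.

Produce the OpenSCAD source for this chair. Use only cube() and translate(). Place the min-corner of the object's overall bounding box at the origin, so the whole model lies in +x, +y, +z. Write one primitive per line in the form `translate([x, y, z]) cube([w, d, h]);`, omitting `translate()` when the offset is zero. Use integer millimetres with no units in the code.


translate([0, 0, 430]) cube([461, 457, 35]);
cube([38, 38, 430]);
translate([423, 0, 0]) cube([38, 38, 430]);
translate([0, 419, 0]) cube([38, 38, 430]);
translate([423, 419, 0]) cube([38, 38, 430]);
translate([0, 424, 465]) cube([461, 33, 368]);
translate([0, 0, 624]) cube([33, 424, 33]);
translate([428, 0, 624]) cube([33, 424, 33]);
translate([0, 0, 465]) cube([33, 33, 159]);
translate([428, 0, 465]) cube([33, 33, 159]);


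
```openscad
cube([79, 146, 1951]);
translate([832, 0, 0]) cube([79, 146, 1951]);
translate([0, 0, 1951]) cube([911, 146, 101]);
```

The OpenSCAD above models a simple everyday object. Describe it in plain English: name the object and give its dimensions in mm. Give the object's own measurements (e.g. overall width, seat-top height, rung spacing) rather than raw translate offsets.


A door frame. The clear opening is 753 mm wide and 1951 mm high. Two 79 mm wide jambs, 146 mm deep, stand either side of the opening from the floor to the top of the opening. A 101 mm thick head sits across the top of both jambs, spanning the full outside width of the frame.


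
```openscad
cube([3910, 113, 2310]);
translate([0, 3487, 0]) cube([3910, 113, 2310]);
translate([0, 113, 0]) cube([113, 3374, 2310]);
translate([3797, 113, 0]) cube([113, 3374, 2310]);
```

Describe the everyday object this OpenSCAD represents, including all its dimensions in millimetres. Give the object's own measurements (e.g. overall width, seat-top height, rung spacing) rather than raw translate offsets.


The wall frame of a small rectangular building: four walls, each 2310 mm tall and 113 mm thick, enclosing a footprint 3910 mm (x) by 3600 mm (y) outside-to-outside, with no floor or roof. The front and back walls (the −y and +y sides) span the full width; the two side walls fit between them.


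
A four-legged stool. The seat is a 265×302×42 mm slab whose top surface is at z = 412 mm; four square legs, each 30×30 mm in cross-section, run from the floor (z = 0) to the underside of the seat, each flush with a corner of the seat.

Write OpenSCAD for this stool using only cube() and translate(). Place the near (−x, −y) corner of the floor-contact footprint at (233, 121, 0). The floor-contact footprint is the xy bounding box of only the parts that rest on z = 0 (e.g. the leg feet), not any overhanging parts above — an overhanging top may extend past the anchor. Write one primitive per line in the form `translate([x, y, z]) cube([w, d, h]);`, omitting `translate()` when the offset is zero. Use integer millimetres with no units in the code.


// leg_h = 412 - 42 = 370
translate([233, 121, 370]) cube([265, 302, 42]);
translate([233, 121, 0]) cube([30, 30, 370]);
translate([468, 121, 0]) cube([30, 30, 370]);
translate([233, 393, 0]) cube([30, 30, 370]);
translate([468, 393, 0]) cube([30, 30, 370]);


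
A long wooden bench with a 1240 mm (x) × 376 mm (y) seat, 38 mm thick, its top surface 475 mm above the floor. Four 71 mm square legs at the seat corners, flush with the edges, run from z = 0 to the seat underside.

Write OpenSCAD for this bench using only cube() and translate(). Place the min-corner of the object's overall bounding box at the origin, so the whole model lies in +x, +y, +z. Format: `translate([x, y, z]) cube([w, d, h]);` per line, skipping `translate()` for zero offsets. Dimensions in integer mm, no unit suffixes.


translate([0, 0, 437]) cube([1240, 376, 38]);
cube([71, 71, 437]);
translate([0, 305, 0]) cube([71, 71, 437]);
translate([1169, 0, 0]) cube([71, 71, 437]);
translate([1169, 305, 0]) cube([71, 71, 437]);


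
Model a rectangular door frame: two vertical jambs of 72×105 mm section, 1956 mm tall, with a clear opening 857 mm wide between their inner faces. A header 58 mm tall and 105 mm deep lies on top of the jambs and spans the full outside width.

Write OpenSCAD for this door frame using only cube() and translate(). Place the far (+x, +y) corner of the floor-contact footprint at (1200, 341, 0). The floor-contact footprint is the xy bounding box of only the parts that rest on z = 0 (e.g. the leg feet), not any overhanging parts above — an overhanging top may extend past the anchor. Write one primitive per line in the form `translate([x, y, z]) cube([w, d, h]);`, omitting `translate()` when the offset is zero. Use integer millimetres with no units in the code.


translate([199, 236, 0]) cube([72, 105, 1956]);
translate([1128, 236, 0]) cube([72, 105, 1956]);
translate([199, 236, 1956]) cube([1001, 105, 58]);


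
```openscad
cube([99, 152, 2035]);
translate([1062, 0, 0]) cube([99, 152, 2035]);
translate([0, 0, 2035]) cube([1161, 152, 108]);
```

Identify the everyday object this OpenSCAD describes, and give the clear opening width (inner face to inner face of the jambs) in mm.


A door frame. The clear opening width is 963 mm.

Two 2035 mm tall posts with a header on top — a door frame. The left jamb is 99 mm wide at x = 0; the right jamb starts at x = 1062. The clear opening is 1062 − 99 = 963 mm.


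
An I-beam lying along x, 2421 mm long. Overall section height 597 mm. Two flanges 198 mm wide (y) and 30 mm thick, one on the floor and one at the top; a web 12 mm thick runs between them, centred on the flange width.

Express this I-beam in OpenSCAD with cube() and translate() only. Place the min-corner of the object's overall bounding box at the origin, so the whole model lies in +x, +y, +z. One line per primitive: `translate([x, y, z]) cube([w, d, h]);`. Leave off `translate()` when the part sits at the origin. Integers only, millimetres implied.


cube([2421, 198, 30]);
translate([0, 93, 30]) cube([2421, 12, 537]);
translate([0, 0, 567]) cube([2421, 198, 30]);


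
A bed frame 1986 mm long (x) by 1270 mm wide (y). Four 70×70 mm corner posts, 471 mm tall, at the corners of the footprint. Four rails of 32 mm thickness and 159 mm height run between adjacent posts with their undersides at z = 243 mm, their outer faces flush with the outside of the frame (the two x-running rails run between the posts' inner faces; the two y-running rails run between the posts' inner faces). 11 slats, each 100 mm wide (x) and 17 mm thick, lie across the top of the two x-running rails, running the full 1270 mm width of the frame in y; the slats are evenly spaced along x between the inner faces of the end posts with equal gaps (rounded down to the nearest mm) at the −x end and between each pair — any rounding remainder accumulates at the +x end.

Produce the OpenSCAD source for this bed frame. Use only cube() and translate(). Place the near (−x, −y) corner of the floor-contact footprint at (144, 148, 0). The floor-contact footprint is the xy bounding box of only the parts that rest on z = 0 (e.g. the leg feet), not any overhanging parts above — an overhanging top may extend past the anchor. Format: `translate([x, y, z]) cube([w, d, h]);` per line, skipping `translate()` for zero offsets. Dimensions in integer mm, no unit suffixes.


translate([144, 148, 0]) cube([70, 70, 471]);
translate([144, 1348, 0]) cube([70, 70, 471]);
translate([2060, 148, 0]) cube([70, 70, 471]);
translate([2060, 1348, 0]) cube([70, 70, 471]);
translate([214, 148, 243]) cube([1846, 32, 159]);
translate([214, 1386, 243]) cube([1846, 32, 159]);
translate([144, 218, 243]) cube([32, 1130, 159]);
translate([2098, 218, 243]) cube([32, 1130, 159]);
translate([276, 148, 402]) cube([100, 1270, 17]);
translate([438, 148, 402]) cube([100, 1270, 17]);
translate([600, 148, 402]) cube([100, 1270, 17]);
translate([762, 148, 402]) cube([100, 1270, 17]);
translate([924, 148, 402]) cube([100, 1270, 17]);
translate([1086, 148, 402]) cube([100, 1270, 17]);
translate([1248, 148, 402]) cube([100, 1270, 17]);
translate([1410, 148, 402]) cube([100, 1270, 17]);
translate([1572, 148, 402]) cube([100, 1270, 17]);
translate([1734, 148, 402]) cube([100, 1270, 17]);
translate([1896, 148, 402]) cube([100, 1270, 17]);


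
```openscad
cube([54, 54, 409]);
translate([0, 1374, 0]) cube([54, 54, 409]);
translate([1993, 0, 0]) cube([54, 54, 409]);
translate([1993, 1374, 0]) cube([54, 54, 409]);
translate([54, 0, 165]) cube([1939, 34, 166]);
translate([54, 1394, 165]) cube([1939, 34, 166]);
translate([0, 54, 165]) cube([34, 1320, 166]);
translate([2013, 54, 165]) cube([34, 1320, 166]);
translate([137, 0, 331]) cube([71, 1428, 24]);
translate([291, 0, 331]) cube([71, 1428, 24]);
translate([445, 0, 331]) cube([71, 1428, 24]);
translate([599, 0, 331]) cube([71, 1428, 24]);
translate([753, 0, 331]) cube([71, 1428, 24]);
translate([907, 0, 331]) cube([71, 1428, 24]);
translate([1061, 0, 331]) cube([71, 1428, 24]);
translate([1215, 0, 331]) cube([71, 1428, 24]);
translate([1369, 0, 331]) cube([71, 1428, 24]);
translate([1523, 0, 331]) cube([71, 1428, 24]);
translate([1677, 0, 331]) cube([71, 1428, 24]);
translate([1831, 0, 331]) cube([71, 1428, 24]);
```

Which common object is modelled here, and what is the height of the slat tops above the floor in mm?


A bed frame. The slat-top height is 355 mm.

Four posts, four rails, and a row of slats — a bed frame. Slats sit on the rails at z = 165 + 166 = 331; with slat thickness 24, the top is 355 mm.


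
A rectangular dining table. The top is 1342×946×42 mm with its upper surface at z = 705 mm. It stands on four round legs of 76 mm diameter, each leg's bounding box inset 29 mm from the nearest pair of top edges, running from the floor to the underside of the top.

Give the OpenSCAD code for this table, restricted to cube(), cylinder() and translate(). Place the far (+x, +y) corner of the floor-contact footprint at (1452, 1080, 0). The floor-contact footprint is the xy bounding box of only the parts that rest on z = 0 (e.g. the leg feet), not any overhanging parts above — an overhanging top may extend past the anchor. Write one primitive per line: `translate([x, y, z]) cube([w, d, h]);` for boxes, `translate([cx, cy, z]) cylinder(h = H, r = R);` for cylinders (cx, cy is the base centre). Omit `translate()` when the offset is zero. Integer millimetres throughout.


translate([139, 163, 663]) cube([1342, 946, 42]);
translate([206, 230, 0]) cylinder(h = 663, r = 38);
translate([1414, 230, 0]) cylinder(h = 663, r = 38);
translate([206, 1042, 0]) cylinder(h = 663, r = 38);
translate([1414, 1042, 0]) cylinder(h = 663, r = 38);


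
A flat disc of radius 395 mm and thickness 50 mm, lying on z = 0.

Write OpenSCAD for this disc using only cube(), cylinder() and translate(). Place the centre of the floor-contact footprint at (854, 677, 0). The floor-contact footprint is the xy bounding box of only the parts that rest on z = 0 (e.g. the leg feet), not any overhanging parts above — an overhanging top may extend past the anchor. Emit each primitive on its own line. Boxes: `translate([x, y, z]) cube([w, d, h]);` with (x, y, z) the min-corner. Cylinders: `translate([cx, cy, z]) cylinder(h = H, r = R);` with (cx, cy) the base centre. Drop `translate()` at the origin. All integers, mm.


translate([854, 677, 0]) cylinder(h = 50, r = 395);


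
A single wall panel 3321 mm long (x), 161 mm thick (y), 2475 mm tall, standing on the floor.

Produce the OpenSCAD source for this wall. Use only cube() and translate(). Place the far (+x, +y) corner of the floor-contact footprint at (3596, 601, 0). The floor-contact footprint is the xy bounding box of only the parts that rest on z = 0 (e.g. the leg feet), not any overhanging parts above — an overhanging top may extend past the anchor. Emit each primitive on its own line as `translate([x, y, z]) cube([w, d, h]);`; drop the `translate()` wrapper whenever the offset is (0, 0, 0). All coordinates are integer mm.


translate([275, 440, 0]) cube([3321, 161, 2475]);


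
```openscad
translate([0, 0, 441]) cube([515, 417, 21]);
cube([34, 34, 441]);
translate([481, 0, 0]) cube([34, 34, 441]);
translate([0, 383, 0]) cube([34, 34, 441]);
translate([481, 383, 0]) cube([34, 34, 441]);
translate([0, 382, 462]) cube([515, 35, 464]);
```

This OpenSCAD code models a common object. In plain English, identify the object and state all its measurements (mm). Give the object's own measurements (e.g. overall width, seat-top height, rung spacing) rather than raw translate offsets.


A chair. The seat is a 515×417×21 mm slab with its top at z = 462 mm, on four 34×34 mm corner legs (flush with the seat edges, standing on z = 0). A flat backrest 35 mm thick, 464 mm tall, spans the full seat width and rises from the seat top along its +y edge, rear face flush with the rear of the seat.


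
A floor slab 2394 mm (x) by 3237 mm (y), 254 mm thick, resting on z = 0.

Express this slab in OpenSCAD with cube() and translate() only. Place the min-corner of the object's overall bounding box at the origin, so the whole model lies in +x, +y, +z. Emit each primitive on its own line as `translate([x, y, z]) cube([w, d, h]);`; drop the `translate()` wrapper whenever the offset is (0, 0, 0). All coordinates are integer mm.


cube([2394, 3237, 254]);


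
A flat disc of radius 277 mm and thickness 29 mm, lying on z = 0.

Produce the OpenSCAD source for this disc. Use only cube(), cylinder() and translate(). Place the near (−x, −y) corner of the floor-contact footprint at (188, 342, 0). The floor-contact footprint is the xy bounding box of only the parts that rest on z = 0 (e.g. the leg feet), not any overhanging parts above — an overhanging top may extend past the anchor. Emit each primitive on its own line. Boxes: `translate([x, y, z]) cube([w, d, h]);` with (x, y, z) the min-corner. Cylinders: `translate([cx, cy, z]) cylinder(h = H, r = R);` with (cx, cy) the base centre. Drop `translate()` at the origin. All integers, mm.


translate([465, 619, 0]) cylinder(h = 29, r = 277);


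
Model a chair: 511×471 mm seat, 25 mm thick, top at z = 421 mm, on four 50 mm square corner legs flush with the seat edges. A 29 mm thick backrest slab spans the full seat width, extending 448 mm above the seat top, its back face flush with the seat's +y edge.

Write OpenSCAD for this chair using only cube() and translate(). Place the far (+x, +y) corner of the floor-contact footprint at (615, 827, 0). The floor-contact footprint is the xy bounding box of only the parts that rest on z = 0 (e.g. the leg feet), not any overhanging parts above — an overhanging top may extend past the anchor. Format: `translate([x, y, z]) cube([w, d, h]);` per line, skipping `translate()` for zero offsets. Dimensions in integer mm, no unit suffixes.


// leg_h = 421 - 25 = 396
translate([104, 356, 396]) cube([511, 471, 25]);
translate([104, 356, 0]) cube([50, 50, 396]);
translate([565, 356, 0]) cube([50, 50, 396]);
translate([104, 777, 0]) cube([50, 50, 396]);
translate([565, 777, 0]) cube([50, 50, 396]);
translate([104, 798, 421]) cube([511, 29, 448]);


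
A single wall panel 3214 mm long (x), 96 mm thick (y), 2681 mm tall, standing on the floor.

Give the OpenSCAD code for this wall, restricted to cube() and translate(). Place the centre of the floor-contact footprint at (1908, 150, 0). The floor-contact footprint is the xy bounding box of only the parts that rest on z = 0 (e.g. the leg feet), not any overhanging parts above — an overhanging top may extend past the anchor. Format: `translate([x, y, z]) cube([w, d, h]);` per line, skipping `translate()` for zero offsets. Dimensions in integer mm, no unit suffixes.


translate([301, 102, 0]) cube([3214, 96, 2681]);


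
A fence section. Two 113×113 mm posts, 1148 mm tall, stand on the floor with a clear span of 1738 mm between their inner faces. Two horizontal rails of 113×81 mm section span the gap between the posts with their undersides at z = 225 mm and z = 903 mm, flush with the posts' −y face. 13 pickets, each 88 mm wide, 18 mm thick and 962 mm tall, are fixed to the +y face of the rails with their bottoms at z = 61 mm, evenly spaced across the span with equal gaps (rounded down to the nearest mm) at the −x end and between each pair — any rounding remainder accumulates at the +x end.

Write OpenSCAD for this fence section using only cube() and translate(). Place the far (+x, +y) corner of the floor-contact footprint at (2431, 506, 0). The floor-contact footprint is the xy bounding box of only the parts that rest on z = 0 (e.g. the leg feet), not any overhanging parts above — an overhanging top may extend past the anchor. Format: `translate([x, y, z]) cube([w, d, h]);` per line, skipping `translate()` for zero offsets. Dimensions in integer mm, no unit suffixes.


translate([467, 393, 0]) cube([113, 113, 1148]);
translate([2318, 393, 0]) cube([113, 113, 1148]);
translate([580, 393, 225]) cube([1738, 113, 81]);
translate([580, 393, 903]) cube([1738, 113, 81]);
translate([622, 506, 61]) cube([88, 18, 962]);
translate([752, 506, 61]) cube([88, 18, 962]);
translate([882, 506, 61]) cube([88, 18, 962]);
translate([1012, 506, 61]) cube([88, 18, 962]);
translate([1142, 506, 61]) cube([88, 18, 962]);
translate([1272, 506, 61]) cube([88, 18, 962]);
translate([1402, 506, 61]) cube([88, 18, 962]);
translate([1532, 506, 61]) cube([88, 18, 962]);
translate([1662, 506, 61]) cube([88, 18, 962]);
translate([1792, 506, 61]) cube([88, 18, 962]);
translate([1922, 506, 61]) cube([88, 18, 962]);
translate([2052, 506, 61]) cube([88, 18, 962]);
translate([2182, 506, 61]) cube([88, 18, 962]);


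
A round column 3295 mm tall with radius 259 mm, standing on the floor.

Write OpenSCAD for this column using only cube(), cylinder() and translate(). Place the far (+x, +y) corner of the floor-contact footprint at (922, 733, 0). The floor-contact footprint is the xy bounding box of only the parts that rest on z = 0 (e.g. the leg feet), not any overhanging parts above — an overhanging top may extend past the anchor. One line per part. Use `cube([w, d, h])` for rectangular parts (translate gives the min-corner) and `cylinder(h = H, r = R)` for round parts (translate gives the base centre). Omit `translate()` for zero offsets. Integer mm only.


translate([663, 474, 0]) cylinder(h = 3295, r = 259);


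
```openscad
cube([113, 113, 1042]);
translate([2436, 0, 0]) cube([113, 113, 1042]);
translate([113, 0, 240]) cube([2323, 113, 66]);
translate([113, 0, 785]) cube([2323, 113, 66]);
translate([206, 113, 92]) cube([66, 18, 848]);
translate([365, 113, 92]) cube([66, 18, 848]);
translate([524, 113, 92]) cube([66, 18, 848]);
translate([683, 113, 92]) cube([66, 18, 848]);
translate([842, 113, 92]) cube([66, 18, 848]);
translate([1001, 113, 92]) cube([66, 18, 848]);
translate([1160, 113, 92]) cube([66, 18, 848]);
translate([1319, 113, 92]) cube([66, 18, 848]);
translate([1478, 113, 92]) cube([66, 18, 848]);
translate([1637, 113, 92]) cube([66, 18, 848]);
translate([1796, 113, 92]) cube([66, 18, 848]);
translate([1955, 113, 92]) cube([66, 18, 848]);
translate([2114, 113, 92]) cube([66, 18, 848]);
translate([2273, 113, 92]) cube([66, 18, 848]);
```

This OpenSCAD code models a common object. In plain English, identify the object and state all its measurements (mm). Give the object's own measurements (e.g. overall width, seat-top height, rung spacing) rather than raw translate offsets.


A fence section. Two 113×113 mm posts, 1042 mm tall, stand on the floor with a clear span of 2323 mm between their inner faces. Two horizontal rails of 113×66 mm section span the gap between the posts with their undersides at z = 240 mm and z = 785 mm, flush with the posts' −y face. 14 pickets, each 66 mm wide, 18 mm thick and 848 mm tall, are fixed to the +y face of the rails with their bottoms at z = 92 mm, spaced across the span with a 93 mm gap after the −x post and between neighbouring pickets, with 97 mm left before the +x post.


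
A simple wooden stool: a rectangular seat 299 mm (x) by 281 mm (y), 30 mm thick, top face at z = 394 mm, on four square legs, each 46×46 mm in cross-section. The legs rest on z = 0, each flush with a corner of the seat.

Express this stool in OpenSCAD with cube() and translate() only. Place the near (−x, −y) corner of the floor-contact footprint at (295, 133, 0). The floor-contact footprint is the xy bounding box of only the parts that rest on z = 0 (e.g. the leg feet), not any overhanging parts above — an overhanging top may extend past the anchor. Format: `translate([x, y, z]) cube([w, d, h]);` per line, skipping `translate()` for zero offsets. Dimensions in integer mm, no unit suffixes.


translate([295, 133, 364]) cube([299, 281, 30]);
translate([295, 133, 0]) cube([46, 46, 364]);
translate([548, 133, 0]) cube([46, 46, 364]);
translate([295, 368, 0]) cube([46, 46, 364]);
translate([548, 368, 0]) cube([46, 46, 364]);


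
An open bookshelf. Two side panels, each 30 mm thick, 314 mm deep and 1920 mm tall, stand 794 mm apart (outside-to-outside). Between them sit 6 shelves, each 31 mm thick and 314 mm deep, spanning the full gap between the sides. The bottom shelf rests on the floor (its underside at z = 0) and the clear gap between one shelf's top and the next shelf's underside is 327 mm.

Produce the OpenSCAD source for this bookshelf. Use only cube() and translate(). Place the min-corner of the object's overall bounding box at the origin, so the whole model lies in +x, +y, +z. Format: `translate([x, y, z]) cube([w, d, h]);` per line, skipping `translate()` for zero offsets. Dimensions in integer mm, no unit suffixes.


cube([30, 314, 1920]);
translate([764, 0, 0]) cube([30, 314, 1920]);
translate([30, 0, 0]) cube([734, 314, 31]);
translate([30, 0, 358]) cube([734, 314, 31]);
translate([30, 0, 716]) cube([734, 314, 31]);
translate([30, 0, 1074]) cube([734, 314, 31]);
translate([30, 0, 1432]) cube([734, 314, 31]);
translate([30, 0, 1790]) cube([734, 314, 31]);


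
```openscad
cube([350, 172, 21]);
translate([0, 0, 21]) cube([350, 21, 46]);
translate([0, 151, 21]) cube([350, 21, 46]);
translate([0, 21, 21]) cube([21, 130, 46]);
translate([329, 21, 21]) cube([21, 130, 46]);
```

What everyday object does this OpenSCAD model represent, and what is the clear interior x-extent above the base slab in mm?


An open box. The internal width is 308 mm.

A 350×172 base slab with four walls standing on it — an open box. The base is 350 mm wide and the walls are 21 mm thick, so the internal width is 350 − 2 × 21 = 308 mm.


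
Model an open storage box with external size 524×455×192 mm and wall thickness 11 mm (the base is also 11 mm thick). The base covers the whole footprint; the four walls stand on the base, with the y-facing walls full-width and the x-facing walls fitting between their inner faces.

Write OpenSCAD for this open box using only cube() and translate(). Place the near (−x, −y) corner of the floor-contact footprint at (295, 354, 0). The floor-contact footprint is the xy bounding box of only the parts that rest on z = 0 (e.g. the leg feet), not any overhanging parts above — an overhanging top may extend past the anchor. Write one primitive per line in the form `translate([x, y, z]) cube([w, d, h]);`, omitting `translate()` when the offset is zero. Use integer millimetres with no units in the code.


translate([295, 354, 0]) cube([524, 455, 11]);
translate([295, 354, 11]) cube([524, 11, 181]);
translate([295, 798, 11]) cube([524, 11, 181]);
translate([295, 365, 11]) cube([11, 433, 181]);
translate([808, 365, 11]) cube([11, 433, 181]);
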